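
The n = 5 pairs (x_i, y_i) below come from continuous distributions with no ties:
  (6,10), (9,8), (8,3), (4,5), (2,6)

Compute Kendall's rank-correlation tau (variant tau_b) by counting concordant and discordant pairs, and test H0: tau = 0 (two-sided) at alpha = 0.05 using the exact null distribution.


Step 1: Enumerate the 10 unordered pairs (i,j) with i<j and classify each by sign(x_j-x_i) * sign(y_j-y_i).
  (1,2):dx=+3,dy=-2->D; (1,3):dx=+2,dy=-7->D; (1,4):dx=-2,dy=-5->C; (1,5):dx=-4,dy=-4->C
  (2,3):dx=-1,dy=-5->C; (2,4):dx=-5,dy=-3->C; (2,5):dx=-7,dy=-2->C; (3,4):dx=-4,dy=+2->D
  (3,5):dx=-6,dy=+3->D; (4,5):dx=-2,dy=+1->D
Step 2: C = 5, D = 5, total pairs = 10.
Step 3: tau = (C - D)/(n(n-1)/2) = (5 - 5)/10 = 0.000000.
Step 4: Exact two-sided p-value (enumerate n! = 120 permutations of y under H0): p = 1.000000.
Step 5: alpha = 0.05. fail to reject H0.

tau_b = 0.0000 (C=5, D=5), p = 1.000000, fail to reject H0.


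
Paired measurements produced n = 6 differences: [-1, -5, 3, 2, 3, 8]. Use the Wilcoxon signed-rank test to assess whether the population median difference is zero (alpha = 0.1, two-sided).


Step 1: Drop any zero differences (none here) and take |d_i|.
|d| = [1, 5, 3, 2, 3, 8]
Step 2: Midrank |d_i| (ties get averaged ranks).
ranks: |1|->1, |5|->5, |3|->3.5, |2|->2, |3|->3.5, |8|->6
Step 3: Attach original signs; sum ranks with positive sign and with negative sign.
W+ = 3.5 + 2 + 3.5 + 6 = 15
W- = 1 + 5 = 6
(Check: W+ + W- = 21 should equal n(n+1)/2 = 21.)
Step 4: Test statistic W = min(W+, W-) = 6.
Step 5: Ties in |d|, so use the tie-corrected normal approximation.
        E[W] = n(n+1)/4 = 6*7/4 = 10.5.
        Tie groups: |d|=3 (t=2); sum(t^3 - t) = 6.
        Var[W] = n(n+1)(2n+1)/24 - sum(t^3-t)/48 = 546/24 - 6/48 = 22.625.
        z = (W - E[W]) / sqrt(Var[W]) = (6 - 10.5) / 4.7566 = -0.9461.
        Two-sided p = 2*Phi(z) = 0.344118.
Step 6: alpha = 0.1. fail to reject H0.

W+ = 15, W- = 6, W = min = 6, p = 0.344118, fail to reject H0.


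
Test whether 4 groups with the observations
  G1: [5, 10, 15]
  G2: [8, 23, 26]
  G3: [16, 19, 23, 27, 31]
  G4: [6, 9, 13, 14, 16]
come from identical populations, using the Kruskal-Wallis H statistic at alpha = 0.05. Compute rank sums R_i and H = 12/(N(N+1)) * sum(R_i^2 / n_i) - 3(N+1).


Step 1: Combine all N = 16 observations and assign midranks.
sorted (value, group, rank): (5,G1,1), (6,G4,2), (8,G2,3), (9,G4,4), (10,G1,5), (13,G4,6), (14,G4,7), (15,G1,8), (16,G3,9.5), (16,G4,9.5), (19,G3,11), (23,G2,12.5), (23,G3,12.5), (26,G2,14), (27,G3,15), (31,G3,16)
Step 2: Sum ranks within each group.
R_1 = 14 (n_1 = 3)
R_2 = 29.5 (n_2 = 3)
R_3 = 64 (n_3 = 5)
R_4 = 28.5 (n_4 = 5)
Step 3: H = 12/(N(N+1)) * sum(R_i^2/n_i) - 3(N+1)
     = 12/(16*17) * (14^2/3 + 29.5^2/3 + 64^2/5 + 28.5^2/5) - 3*17
     = 0.044118 * 1337.07 - 51
     = 7.988235.
Step 4: Ties present; correction factor C = 1 - 12/(16^3 - 16) = 0.997059. Corrected H = 7.988235 / 0.997059 = 8.011799.
Step 5: Under H0, H ~ chi^2(3); p-value = 0.045768.
Step 6: alpha = 0.05. reject H0.

H = 8.0118, df = 3, p = 0.045768, reject H0.


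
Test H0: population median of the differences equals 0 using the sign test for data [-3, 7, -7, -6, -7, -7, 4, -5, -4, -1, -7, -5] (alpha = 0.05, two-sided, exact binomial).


Step 1: Discard zero differences. Original n = 12; n_eff = number of nonzero differences = 12.
Nonzero differences (with sign): -3, +7, -7, -6, -7, -7, +4, -5, -4, -1, -7, -5
Step 2: Count signs: positive = 2, negative = 10.
Step 3: Under H0: P(positive) = 0.5, so the number of positives S ~ Bin(12, 0.5).
Step 4: Two-sided exact p-value = sum of Bin(12,0.5) probabilities at or below the observed probability = 0.038574.
Step 5: alpha = 0.05. reject H0.

n_eff = 12, pos = 2, neg = 10, p = 0.038574, reject H0.


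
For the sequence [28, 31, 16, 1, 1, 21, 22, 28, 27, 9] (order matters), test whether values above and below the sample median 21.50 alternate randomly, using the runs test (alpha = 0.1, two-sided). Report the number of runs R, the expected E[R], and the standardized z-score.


Step 1: Compute median = 21.50; label A = above, B = below.
Labels in order: AABBBBAAAB  (n_A = 5, n_B = 5)
Step 2: Count runs R = 4.
Step 3: Under H0 (random ordering), E[R] = 2*n_A*n_B/(n_A+n_B) + 1 = 2*5*5/10 + 1 = 6.0000.
        Var[R] = 2*n_A*n_B*(2*n_A*n_B - n_A - n_B) / ((n_A+n_B)^2 * (n_A+n_B-1)) = 2000/900 = 2.2222.
        SD[R] = 1.4907.
Step 4: Continuity-corrected z = (R + 0.5 - E[R]) / SD[R] = (4 + 0.5 - 6.0000) / 1.4907 = -1.0062.
Step 5: Two-sided p-value via normal approximation = 2*(1 - Phi(|z|)) = 0.314305.
Step 6: alpha = 0.1. fail to reject H0.

R = 4, z = -1.0062, p = 0.314305, fail to reject H0.


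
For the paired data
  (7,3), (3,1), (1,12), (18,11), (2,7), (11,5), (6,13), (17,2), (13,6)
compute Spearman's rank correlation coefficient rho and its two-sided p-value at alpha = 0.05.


Step 1: Rank x and y separately (midranks; no ties here).
rank(x): 7->5, 3->3, 1->1, 18->9, 2->2, 11->6, 6->4, 17->8, 13->7
rank(y): 3->3, 1->1, 12->8, 11->7, 7->6, 5->4, 13->9, 2->2, 6->5
Step 2: d_i = R_x(i) - R_y(i); compute d_i^2.
  (5-3)^2=4, (3-1)^2=4, (1-8)^2=49, (9-7)^2=4, (2-6)^2=16, (6-4)^2=4, (4-9)^2=25, (8-2)^2=36, (7-5)^2=4
sum(d^2) = 146.
Step 3: rho = 1 - 6*146 / (9*(9^2 - 1)) = 1 - 876/720 = -0.216667.
Step 4: Under H0, t = rho * sqrt((n-2)/(1-rho^2)) = -0.5872 ~ t(7).
Step 5: Two-sided p-value from the t-distribution with 7 df = 0.575515.
Step 6: alpha = 0.05. fail to reject H0.

rho = -0.2167, p = 0.575515, fail to reject H0 at alpha = 0.05.


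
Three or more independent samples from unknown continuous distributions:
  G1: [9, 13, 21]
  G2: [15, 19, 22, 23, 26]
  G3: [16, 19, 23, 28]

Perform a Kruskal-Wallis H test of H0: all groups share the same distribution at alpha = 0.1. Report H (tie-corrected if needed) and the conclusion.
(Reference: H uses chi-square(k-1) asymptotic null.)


Step 1: Combine all N = 12 observations and assign midranks.
sorted (value, group, rank): (9,G1,1), (13,G1,2), (15,G2,3), (16,G3,4), (19,G2,5.5), (19,G3,5.5), (21,G1,7), (22,G2,8), (23,G2,9.5), (23,G3,9.5), (26,G2,11), (28,G3,12)
Step 2: Sum ranks within each group.
R_1 = 10 (n_1 = 3)
R_2 = 37 (n_2 = 5)
R_3 = 31 (n_3 = 4)
Step 3: H = 12/(N(N+1)) * sum(R_i^2/n_i) - 3(N+1)
     = 12/(12*13) * (10^2/3 + 37^2/5 + 31^2/4) - 3*13
     = 0.076923 * 547.383 - 39
     = 3.106410.
Step 4: Ties present; correction factor C = 1 - 12/(12^3 - 12) = 0.993007. Corrected H = 3.106410 / 0.993007 = 3.128286.
Step 5: Under H0, H ~ chi^2(2); p-value = 0.209267.
Step 6: alpha = 0.1. fail to reject H0.

H = 3.1283, df = 2, p = 0.209267, fail to reject H0.


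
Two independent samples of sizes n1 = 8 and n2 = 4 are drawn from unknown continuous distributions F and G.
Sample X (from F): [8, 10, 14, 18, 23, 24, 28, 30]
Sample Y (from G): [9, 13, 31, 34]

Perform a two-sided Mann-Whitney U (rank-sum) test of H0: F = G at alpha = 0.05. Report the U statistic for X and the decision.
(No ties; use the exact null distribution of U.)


Step 1: Combine and sort all 12 observations; assign midranks.
sorted (value, group): (8,X), (9,Y), (10,X), (13,Y), (14,X), (18,X), (23,X), (24,X), (28,X), (30,X), (31,Y), (34,Y)
ranks: 8->1, 9->2, 10->3, 13->4, 14->5, 18->6, 23->7, 24->8, 28->9, 30->10, 31->11, 34->12
Step 2: Rank sum for X: R1 = 1 + 3 + 5 + 6 + 7 + 8 + 9 + 10 = 49.
Step 3: U_X = R1 - n1(n1+1)/2 = 49 - 8*9/2 = 49 - 36 = 13.
       U_Y = n1*n2 - U_X = 32 - 13 = 19.
Step 4: No ties, so the exact null distribution of U (based on enumerating the C(12,8) = 495 equally likely rank assignments) gives the two-sided p-value.
Step 5: p-value = 0.682828; compare to alpha = 0.05. fail to reject H0.

U_X = 13, p = 0.682828, fail to reject H0 at alpha = 0.05.


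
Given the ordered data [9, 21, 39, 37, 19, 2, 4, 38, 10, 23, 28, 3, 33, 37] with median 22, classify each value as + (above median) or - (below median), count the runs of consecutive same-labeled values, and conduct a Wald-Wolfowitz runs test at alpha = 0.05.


Step 1: Compute median = 22; label A = above, B = below.
Labels in order: BBAABBBABAABAA  (n_A = 7, n_B = 7)
Step 2: Count runs R = 8.
Step 3: Under H0 (random ordering), E[R] = 2*n_A*n_B/(n_A+n_B) + 1 = 2*7*7/14 + 1 = 8.0000.
        Var[R] = 2*n_A*n_B*(2*n_A*n_B - n_A - n_B) / ((n_A+n_B)^2 * (n_A+n_B-1)) = 8232/2548 = 3.2308.
        SD[R] = 1.7974.
Step 4: R = E[R], so z = 0 with no continuity correction.
Step 5: Two-sided p-value via normal approximation = 2*(1 - Phi(|z|)) = 1.000000.
Step 6: alpha = 0.05. fail to reject H0.

R = 8, z = 0.0000, p = 1.000000, fail to reject H0.


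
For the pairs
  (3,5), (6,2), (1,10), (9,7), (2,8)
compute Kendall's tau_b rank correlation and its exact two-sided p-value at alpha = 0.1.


Step 1: Enumerate the 10 unordered pairs (i,j) with i<j and classify each by sign(x_j-x_i) * sign(y_j-y_i).
  (1,2):dx=+3,dy=-3->D; (1,3):dx=-2,dy=+5->D; (1,4):dx=+6,dy=+2->C; (1,5):dx=-1,dy=+3->D
  (2,3):dx=-5,dy=+8->D; (2,4):dx=+3,dy=+5->C; (2,5):dx=-4,dy=+6->D; (3,4):dx=+8,dy=-3->D
  (3,5):dx=+1,dy=-2->D; (4,5):dx=-7,dy=+1->D
Step 2: C = 2, D = 8, total pairs = 10.
Step 3: tau = (C - D)/(n(n-1)/2) = (2 - 8)/10 = -0.600000.
Step 4: Exact two-sided p-value (enumerate n! = 120 permutations of y under H0): p = 0.233333.
Step 5: alpha = 0.1. fail to reject H0.

tau_b = -0.6000 (C=2, D=8), p = 0.233333, fail to reject H0.


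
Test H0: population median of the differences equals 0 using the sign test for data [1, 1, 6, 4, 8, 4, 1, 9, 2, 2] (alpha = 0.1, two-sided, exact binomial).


Step 1: Discard zero differences. Original n = 10; n_eff = number of nonzero differences = 10.
Nonzero differences (with sign): +1, +1, +6, +4, +8, +4, +1, +9, +2, +2
Step 2: Count signs: positive = 10, negative = 0.
Step 3: Under H0: P(positive) = 0.5, so the number of positives S ~ Bin(10, 0.5).
Step 4: Two-sided exact p-value = sum of Bin(10,0.5) probabilities at or below the observed probability = 0.001953.
Step 5: alpha = 0.1. reject H0.

n_eff = 10, pos = 10, neg = 0, p = 0.001953, reject H0.


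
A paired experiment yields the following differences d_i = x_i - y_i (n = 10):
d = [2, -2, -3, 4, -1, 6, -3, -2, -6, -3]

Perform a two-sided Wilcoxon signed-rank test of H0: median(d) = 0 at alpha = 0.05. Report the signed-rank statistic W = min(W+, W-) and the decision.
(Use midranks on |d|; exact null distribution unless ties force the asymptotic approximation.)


Step 1: Drop any zero differences (none here) and take |d_i|.
|d| = [2, 2, 3, 4, 1, 6, 3, 2, 6, 3]
Step 2: Midrank |d_i| (ties get averaged ranks).
ranks: |2|->3, |2|->3, |3|->6, |4|->8, |1|->1, |6|->9.5, |3|->6, |2|->3, |6|->9.5, |3|->6
Step 3: Attach original signs; sum ranks with positive sign and with negative sign.
W+ = 3 + 8 + 9.5 = 20.5
W- = 3 + 6 + 1 + 6 + 3 + 9.5 + 6 = 34.5
(Check: W+ + W- = 55 should equal n(n+1)/2 = 55.)
Step 4: Test statistic W = min(W+, W-) = 20.5.
Step 5: Ties in |d|, so use the tie-corrected normal approximation.
        E[W] = n(n+1)/4 = 10*11/4 = 27.5.
        Tie groups: |d|=2 (t=3), |d|=3 (t=3), |d|=6 (t=2); sum(t^3 - t) = 54.
        Var[W] = n(n+1)(2n+1)/24 - sum(t^3-t)/48 = 2310/24 - 54/48 = 95.125.
        z = (W - E[W]) / sqrt(Var[W]) = (20.5 - 27.5) / 9.7532 = -0.7177.
        Two-sided p = 2*Phi(z) = 0.472934.
Step 6: alpha = 0.05. fail to reject H0.

W+ = 20.5, W- = 34.5, W = min = 20.5, p = 0.472934, fail to reject H0.


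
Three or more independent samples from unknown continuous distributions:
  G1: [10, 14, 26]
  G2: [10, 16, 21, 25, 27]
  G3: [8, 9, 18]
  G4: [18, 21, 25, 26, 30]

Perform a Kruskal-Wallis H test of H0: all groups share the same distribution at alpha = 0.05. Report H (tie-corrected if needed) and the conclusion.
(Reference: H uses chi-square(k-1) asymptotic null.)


Step 1: Combine all N = 16 observations and assign midranks.
sorted (value, group, rank): (8,G3,1), (9,G3,2), (10,G1,3.5), (10,G2,3.5), (14,G1,5), (16,G2,6), (18,G3,7.5), (18,G4,7.5), (21,G2,9.5), (21,G4,9.5), (25,G2,11.5), (25,G4,11.5), (26,G1,13.5), (26,G4,13.5), (27,G2,15), (30,G4,16)
Step 2: Sum ranks within each group.
R_1 = 22 (n_1 = 3)
R_2 = 45.5 (n_2 = 5)
R_3 = 10.5 (n_3 = 3)
R_4 = 58 (n_4 = 5)
Step 3: H = 12/(N(N+1)) * sum(R_i^2/n_i) - 3(N+1)
     = 12/(16*17) * (22^2/3 + 45.5^2/5 + 10.5^2/3 + 58^2/5) - 3*17
     = 0.044118 * 1284.93 - 51
     = 5.688235.
Step 4: Ties present; correction factor C = 1 - 30/(16^3 - 16) = 0.992647. Corrected H = 5.688235 / 0.992647 = 5.730370.
Step 5: Under H0, H ~ chi^2(3); p-value = 0.125491.
Step 6: alpha = 0.05. fail to reject H0.

H = 5.7304, df = 3, p = 0.125491, fail to reject H0.


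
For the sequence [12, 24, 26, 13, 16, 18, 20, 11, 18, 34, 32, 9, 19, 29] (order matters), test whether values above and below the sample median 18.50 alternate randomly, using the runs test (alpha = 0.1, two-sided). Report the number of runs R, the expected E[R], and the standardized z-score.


Step 1: Compute median = 18.50; label A = above, B = below.
Labels in order: BAABBBABBAABAA  (n_A = 7, n_B = 7)
Step 2: Count runs R = 8.
Step 3: Under H0 (random ordering), E[R] = 2*n_A*n_B/(n_A+n_B) + 1 = 2*7*7/14 + 1 = 8.0000.
        Var[R] = 2*n_A*n_B*(2*n_A*n_B - n_A - n_B) / ((n_A+n_B)^2 * (n_A+n_B-1)) = 8232/2548 = 3.2308.
        SD[R] = 1.7974.
Step 4: R = E[R], so z = 0 with no continuity correction.
Step 5: Two-sided p-value via normal approximation = 2*(1 - Phi(|z|)) = 1.000000.
Step 6: alpha = 0.1. fail to reject H0.

R = 8, z = 0.0000, p = 1.000000, fail to reject H0.


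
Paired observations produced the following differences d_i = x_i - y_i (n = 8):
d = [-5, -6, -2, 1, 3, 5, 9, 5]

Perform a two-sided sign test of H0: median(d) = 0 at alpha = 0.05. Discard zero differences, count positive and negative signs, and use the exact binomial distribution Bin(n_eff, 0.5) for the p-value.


Step 1: Discard zero differences. Original n = 8; n_eff = number of nonzero differences = 8.
Nonzero differences (with sign): -5, -6, -2, +1, +3, +5, +9, +5
Step 2: Count signs: positive = 5, negative = 3.
Step 3: Under H0: P(positive) = 0.5, so the number of positives S ~ Bin(8, 0.5).
Step 4: Two-sided exact p-value = sum of Bin(8,0.5) probabilities at or below the observed probability = 0.726562.
Step 5: alpha = 0.05. fail to reject H0.

n_eff = 8, pos = 5, neg = 3, p = 0.726562, fail to reject H0.


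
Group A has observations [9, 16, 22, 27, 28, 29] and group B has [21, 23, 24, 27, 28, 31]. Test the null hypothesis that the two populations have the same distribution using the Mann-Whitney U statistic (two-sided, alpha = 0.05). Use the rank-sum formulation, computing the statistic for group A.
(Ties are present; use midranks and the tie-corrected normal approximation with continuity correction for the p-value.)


Step 1: Combine and sort all 12 observations; assign midranks.
sorted (value, group): (9,X), (16,X), (21,Y), (22,X), (23,Y), (24,Y), (27,X), (27,Y), (28,X), (28,Y), (29,X), (31,Y)
ranks: 9->1, 16->2, 21->3, 22->4, 23->5, 24->6, 27->7.5, 27->7.5, 28->9.5, 28->9.5, 29->11, 31->12
Step 2: Rank sum for X: R1 = 1 + 2 + 4 + 7.5 + 9.5 + 11 = 35.
Step 3: U_X = R1 - n1(n1+1)/2 = 35 - 6*7/2 = 35 - 21 = 14.
       U_Y = n1*n2 - U_X = 36 - 14 = 22.
Step 4: Ties are present, so use the tie-corrected normal approximation (with continuity correction) for the p-value.
Step 5: p-value = 0.573831; compare to alpha = 0.05. fail to reject H0.

U_X = 14, p = 0.573831, fail to reject H0 at alpha = 0.05.


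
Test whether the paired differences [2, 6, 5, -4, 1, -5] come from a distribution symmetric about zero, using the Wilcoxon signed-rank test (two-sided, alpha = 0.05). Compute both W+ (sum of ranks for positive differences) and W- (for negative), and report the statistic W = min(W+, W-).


Step 1: Drop any zero differences (none here) and take |d_i|.
|d| = [2, 6, 5, 4, 1, 5]
Step 2: Midrank |d_i| (ties get averaged ranks).
ranks: |2|->2, |6|->6, |5|->4.5, |4|->3, |1|->1, |5|->4.5
Step 3: Attach original signs; sum ranks with positive sign and with negative sign.
W+ = 2 + 6 + 4.5 + 1 = 13.5
W- = 3 + 4.5 = 7.5
(Check: W+ + W- = 21 should equal n(n+1)/2 = 21.)
Step 4: Test statistic W = min(W+, W-) = 7.5.
Step 5: Ties in |d|, so use the tie-corrected normal approximation.
        E[W] = n(n+1)/4 = 6*7/4 = 10.5.
        Tie groups: |d|=5 (t=2); sum(t^3 - t) = 6.
        Var[W] = n(n+1)(2n+1)/24 - sum(t^3-t)/48 = 546/24 - 6/48 = 22.625.
        z = (W - E[W]) / sqrt(Var[W]) = (7.5 - 10.5) / 4.7566 = -0.6307.
        Two-sided p = 2*Phi(z) = 0.528233.
Step 6: alpha = 0.05. fail to reject H0.

W+ = 13.5, W- = 7.5, W = min = 7.5, p = 0.528233, fail to reject H0.


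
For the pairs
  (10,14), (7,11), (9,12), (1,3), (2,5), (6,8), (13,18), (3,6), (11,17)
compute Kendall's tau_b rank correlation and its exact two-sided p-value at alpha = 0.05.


Step 1: Enumerate the 36 unordered pairs (i,j) with i<j and classify each by sign(x_j-x_i) * sign(y_j-y_i).
  (1,2):dx=-3,dy=-3->C; (1,3):dx=-1,dy=-2->C; (1,4):dx=-9,dy=-11->C; (1,5):dx=-8,dy=-9->C
  (1,6):dx=-4,dy=-6->C; (1,7):dx=+3,dy=+4->C; (1,8):dx=-7,dy=-8->C; (1,9):dx=+1,dy=+3->C
  (2,3):dx=+2,dy=+1->C; (2,4):dx=-6,dy=-8->C; (2,5):dx=-5,dy=-6->C; (2,6):dx=-1,dy=-3->C
  (2,7):dx=+6,dy=+7->C; (2,8):dx=-4,dy=-5->C; (2,9):dx=+4,dy=+6->C; (3,4):dx=-8,dy=-9->C
  (3,5):dx=-7,dy=-7->C; (3,6):dx=-3,dy=-4->C; (3,7):dx=+4,dy=+6->C; (3,8):dx=-6,dy=-6->C
  (3,9):dx=+2,dy=+5->C; (4,5):dx=+1,dy=+2->C; (4,6):dx=+5,dy=+5->C; (4,7):dx=+12,dy=+15->C
  (4,8):dx=+2,dy=+3->C; (4,9):dx=+10,dy=+14->C; (5,6):dx=+4,dy=+3->C; (5,7):dx=+11,dy=+13->C
  (5,8):dx=+1,dy=+1->C; (5,9):dx=+9,dy=+12->C; (6,7):dx=+7,dy=+10->C; (6,8):dx=-3,dy=-2->C
  (6,9):dx=+5,dy=+9->C; (7,8):dx=-10,dy=-12->C; (7,9):dx=-2,dy=-1->C; (8,9):dx=+8,dy=+11->C
Step 2: C = 36, D = 0, total pairs = 36.
Step 3: tau = (C - D)/(n(n-1)/2) = (36 - 0)/36 = 1.000000.
Step 4: Exact two-sided p-value (enumerate n! = 362880 permutations of y under H0): p = 0.000006.
Step 5: alpha = 0.05. reject H0.

tau_b = 1.0000 (C=36, D=0), p = 0.000006, reject H0.


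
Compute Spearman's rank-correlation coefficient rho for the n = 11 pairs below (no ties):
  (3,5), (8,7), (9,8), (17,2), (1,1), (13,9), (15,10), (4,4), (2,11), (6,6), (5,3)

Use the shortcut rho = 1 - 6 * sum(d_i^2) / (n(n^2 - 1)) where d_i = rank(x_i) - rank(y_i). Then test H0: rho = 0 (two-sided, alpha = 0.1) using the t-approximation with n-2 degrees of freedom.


Step 1: Rank x and y separately (midranks; no ties here).
rank(x): 3->3, 8->7, 9->8, 17->11, 1->1, 13->9, 15->10, 4->4, 2->2, 6->6, 5->5
rank(y): 5->5, 7->7, 8->8, 2->2, 1->1, 9->9, 10->10, 4->4, 11->11, 6->6, 3->3
Step 2: d_i = R_x(i) - R_y(i); compute d_i^2.
  (3-5)^2=4, (7-7)^2=0, (8-8)^2=0, (11-2)^2=81, (1-1)^2=0, (9-9)^2=0, (10-10)^2=0, (4-4)^2=0, (2-11)^2=81, (6-6)^2=0, (5-3)^2=4
sum(d^2) = 170.
Step 3: rho = 1 - 6*170 / (11*(11^2 - 1)) = 1 - 1020/1320 = 0.227273.
Step 4: Under H0, t = rho * sqrt((n-2)/(1-rho^2)) = 0.7001 ~ t(9).
Step 5: Two-sided p-value from the t-distribution with 9 df = 0.501536.
Step 6: alpha = 0.1. fail to reject H0.

rho = 0.2273, p = 0.501536, fail to reject H0 at alpha = 0.1.


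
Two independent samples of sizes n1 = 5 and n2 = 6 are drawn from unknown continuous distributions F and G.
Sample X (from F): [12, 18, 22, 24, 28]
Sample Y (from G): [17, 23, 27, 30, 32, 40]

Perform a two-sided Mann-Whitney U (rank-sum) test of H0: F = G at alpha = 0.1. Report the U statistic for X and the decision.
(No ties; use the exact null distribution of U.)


Step 1: Combine and sort all 11 observations; assign midranks.
sorted (value, group): (12,X), (17,Y), (18,X), (22,X), (23,Y), (24,X), (27,Y), (28,X), (30,Y), (32,Y), (40,Y)
ranks: 12->1, 17->2, 18->3, 22->4, 23->5, 24->6, 27->7, 28->8, 30->9, 32->10, 40->11
Step 2: Rank sum for X: R1 = 1 + 3 + 4 + 6 + 8 = 22.
Step 3: U_X = R1 - n1(n1+1)/2 = 22 - 5*6/2 = 22 - 15 = 7.
       U_Y = n1*n2 - U_X = 30 - 7 = 23.
Step 4: No ties, so the exact null distribution of U (based on enumerating the C(11,5) = 462 equally likely rank assignments) gives the two-sided p-value.
Step 5: p-value = 0.177489; compare to alpha = 0.1. fail to reject H0.

U_X = 7, p = 0.177489, fail to reject H0 at alpha = 0.1.


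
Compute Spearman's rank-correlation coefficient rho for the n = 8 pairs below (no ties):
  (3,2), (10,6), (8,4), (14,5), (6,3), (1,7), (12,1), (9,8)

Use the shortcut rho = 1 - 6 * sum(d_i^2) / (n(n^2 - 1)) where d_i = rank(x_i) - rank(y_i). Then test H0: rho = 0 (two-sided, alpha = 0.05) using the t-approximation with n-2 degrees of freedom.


Step 1: Rank x and y separately (midranks; no ties here).
rank(x): 3->2, 10->6, 8->4, 14->8, 6->3, 1->1, 12->7, 9->5
rank(y): 2->2, 6->6, 4->4, 5->5, 3->3, 7->7, 1->1, 8->8
Step 2: d_i = R_x(i) - R_y(i); compute d_i^2.
  (2-2)^2=0, (6-6)^2=0, (4-4)^2=0, (8-5)^2=9, (3-3)^2=0, (1-7)^2=36, (7-1)^2=36, (5-8)^2=9
sum(d^2) = 90.
Step 3: rho = 1 - 6*90 / (8*(8^2 - 1)) = 1 - 540/504 = -0.071429.
Step 4: Under H0, t = rho * sqrt((n-2)/(1-rho^2)) = -0.1754 ~ t(6).
Step 5: Two-sided p-value from the t-distribution with 6 df = 0.866526.
Step 6: alpha = 0.05. fail to reject H0.

rho = -0.0714, p = 0.866526, fail to reject H0 at alpha = 0.05.


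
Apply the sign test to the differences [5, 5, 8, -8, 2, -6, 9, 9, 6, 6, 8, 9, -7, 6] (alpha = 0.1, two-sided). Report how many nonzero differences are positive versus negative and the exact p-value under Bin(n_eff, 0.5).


Step 1: Discard zero differences. Original n = 14; n_eff = number of nonzero differences = 14.
Nonzero differences (with sign): +5, +5, +8, -8, +2, -6, +9, +9, +6, +6, +8, +9, -7, +6
Step 2: Count signs: positive = 11, negative = 3.
Step 3: Under H0: P(positive) = 0.5, so the number of positives S ~ Bin(14, 0.5).
Step 4: Two-sided exact p-value = sum of Bin(14,0.5) probabilities at or below the observed probability = 0.057373.
Step 5: alpha = 0.1. reject H0.

n_eff = 14, pos = 11, neg = 3, p = 0.057373, reject H0.


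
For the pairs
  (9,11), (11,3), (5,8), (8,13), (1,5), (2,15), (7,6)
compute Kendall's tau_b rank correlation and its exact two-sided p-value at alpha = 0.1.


Step 1: Enumerate the 21 unordered pairs (i,j) with i<j and classify each by sign(x_j-x_i) * sign(y_j-y_i).
  (1,2):dx=+2,dy=-8->D; (1,3):dx=-4,dy=-3->C; (1,4):dx=-1,dy=+2->D; (1,5):dx=-8,dy=-6->C
  (1,6):dx=-7,dy=+4->D; (1,7):dx=-2,dy=-5->C; (2,3):dx=-6,dy=+5->D; (2,4):dx=-3,dy=+10->D
  (2,5):dx=-10,dy=+2->D; (2,6):dx=-9,dy=+12->D; (2,7):dx=-4,dy=+3->D; (3,4):dx=+3,dy=+5->C
  (3,5):dx=-4,dy=-3->C; (3,6):dx=-3,dy=+7->D; (3,7):dx=+2,dy=-2->D; (4,5):dx=-7,dy=-8->C
  (4,6):dx=-6,dy=+2->D; (4,7):dx=-1,dy=-7->C; (5,6):dx=+1,dy=+10->C; (5,7):dx=+6,dy=+1->C
  (6,7):dx=+5,dy=-9->D
Step 2: C = 9, D = 12, total pairs = 21.
Step 3: tau = (C - D)/(n(n-1)/2) = (9 - 12)/21 = -0.142857.
Step 4: Exact two-sided p-value (enumerate n! = 5040 permutations of y under H0): p = 0.772619.
Step 5: alpha = 0.1. fail to reject H0.

tau_b = -0.1429 (C=9, D=12), p = 0.772619, fail to reject H0.


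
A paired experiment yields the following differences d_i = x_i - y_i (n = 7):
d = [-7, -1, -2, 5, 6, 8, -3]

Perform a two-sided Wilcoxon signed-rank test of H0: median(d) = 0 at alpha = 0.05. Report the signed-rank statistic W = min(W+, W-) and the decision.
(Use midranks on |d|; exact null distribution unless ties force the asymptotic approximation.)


Step 1: Drop any zero differences (none here) and take |d_i|.
|d| = [7, 1, 2, 5, 6, 8, 3]
Step 2: Midrank |d_i| (ties get averaged ranks).
ranks: |7|->6, |1|->1, |2|->2, |5|->4, |6|->5, |8|->7, |3|->3
Step 3: Attach original signs; sum ranks with positive sign and with negative sign.
W+ = 4 + 5 + 7 = 16
W- = 6 + 1 + 2 + 3 = 12
(Check: W+ + W- = 28 should equal n(n+1)/2 = 28.)
Step 4: Test statistic W = min(W+, W-) = 12.
Step 5: No ties, so the exact null distribution over the 2^7 = 128 sign assignments gives the two-sided p-value = 0.812500.
Step 6: alpha = 0.05. fail to reject H0.

W+ = 16, W- = 12, W = min = 12, p = 0.812500, fail to reject H0.


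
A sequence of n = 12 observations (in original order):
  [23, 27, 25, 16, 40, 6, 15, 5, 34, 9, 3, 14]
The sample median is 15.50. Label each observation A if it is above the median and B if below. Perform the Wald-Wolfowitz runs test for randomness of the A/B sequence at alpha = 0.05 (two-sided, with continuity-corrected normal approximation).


Step 1: Compute median = 15.50; label A = above, B = below.
Labels in order: AAAAABBBABBB  (n_A = 6, n_B = 6)
Step 2: Count runs R = 4.
Step 3: Under H0 (random ordering), E[R] = 2*n_A*n_B/(n_A+n_B) + 1 = 2*6*6/12 + 1 = 7.0000.
        Var[R] = 2*n_A*n_B*(2*n_A*n_B - n_A - n_B) / ((n_A+n_B)^2 * (n_A+n_B-1)) = 4320/1584 = 2.7273.
        SD[R] = 1.6514.
Step 4: Continuity-corrected z = (R + 0.5 - E[R]) / SD[R] = (4 + 0.5 - 7.0000) / 1.6514 = -1.5138.
Step 5: Two-sided p-value via normal approximation = 2*(1 - Phi(|z|)) = 0.130070.
Step 6: alpha = 0.05. fail to reject H0.

R = 4, z = -1.5138, p = 0.130070, fail to reject H0.


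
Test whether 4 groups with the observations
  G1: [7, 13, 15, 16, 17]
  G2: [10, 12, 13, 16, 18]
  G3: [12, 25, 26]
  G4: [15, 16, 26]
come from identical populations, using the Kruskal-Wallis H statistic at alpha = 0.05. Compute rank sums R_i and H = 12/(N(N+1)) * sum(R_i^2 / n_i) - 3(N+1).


Step 1: Combine all N = 16 observations and assign midranks.
sorted (value, group, rank): (7,G1,1), (10,G2,2), (12,G2,3.5), (12,G3,3.5), (13,G1,5.5), (13,G2,5.5), (15,G1,7.5), (15,G4,7.5), (16,G1,10), (16,G2,10), (16,G4,10), (17,G1,12), (18,G2,13), (25,G3,14), (26,G3,15.5), (26,G4,15.5)
Step 2: Sum ranks within each group.
R_1 = 36 (n_1 = 5)
R_2 = 34 (n_2 = 5)
R_3 = 33 (n_3 = 3)
R_4 = 33 (n_4 = 3)
Step 3: H = 12/(N(N+1)) * sum(R_i^2/n_i) - 3(N+1)
     = 12/(16*17) * (36^2/5 + 34^2/5 + 33^2/3 + 33^2/3) - 3*17
     = 0.044118 * 1216.4 - 51
     = 2.664706.
Step 4: Ties present; correction factor C = 1 - 48/(16^3 - 16) = 0.988235. Corrected H = 2.664706 / 0.988235 = 2.696429.
Step 5: Under H0, H ~ chi^2(3); p-value = 0.440835.
Step 6: alpha = 0.05. fail to reject H0.

H = 2.6964, df = 3, p = 0.440835, fail to reject H0.


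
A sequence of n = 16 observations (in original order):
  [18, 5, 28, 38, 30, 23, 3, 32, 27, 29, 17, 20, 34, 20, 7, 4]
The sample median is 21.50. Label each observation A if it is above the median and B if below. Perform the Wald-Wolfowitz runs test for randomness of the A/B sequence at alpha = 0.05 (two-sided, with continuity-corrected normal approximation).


Step 1: Compute median = 21.50; label A = above, B = below.
Labels in order: BBAAAABAAABBABBB  (n_A = 8, n_B = 8)
Step 2: Count runs R = 7.
Step 3: Under H0 (random ordering), E[R] = 2*n_A*n_B/(n_A+n_B) + 1 = 2*8*8/16 + 1 = 9.0000.
        Var[R] = 2*n_A*n_B*(2*n_A*n_B - n_A - n_B) / ((n_A+n_B)^2 * (n_A+n_B-1)) = 14336/3840 = 3.7333.
        SD[R] = 1.9322.
Step 4: Continuity-corrected z = (R + 0.5 - E[R]) / SD[R] = (7 + 0.5 - 9.0000) / 1.9322 = -0.7763.
Step 5: Two-sided p-value via normal approximation = 2*(1 - Phi(|z|)) = 0.437558.
Step 6: alpha = 0.05. fail to reject H0.

R = 7, z = -0.7763, p = 0.437558, fail to reject H0.


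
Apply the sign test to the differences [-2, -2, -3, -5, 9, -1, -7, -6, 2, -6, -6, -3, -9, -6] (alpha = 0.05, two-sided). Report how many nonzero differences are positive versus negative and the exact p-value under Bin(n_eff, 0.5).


Step 1: Discard zero differences. Original n = 14; n_eff = number of nonzero differences = 14.
Nonzero differences (with sign): -2, -2, -3, -5, +9, -1, -7, -6, +2, -6, -6, -3, -9, -6
Step 2: Count signs: positive = 2, negative = 12.
Step 3: Under H0: P(positive) = 0.5, so the number of positives S ~ Bin(14, 0.5).
Step 4: Two-sided exact p-value = sum of Bin(14,0.5) probabilities at or below the observed probability = 0.012939.
Step 5: alpha = 0.05. reject H0.

n_eff = 14, pos = 2, neg = 12, p = 0.012939, reject H0.


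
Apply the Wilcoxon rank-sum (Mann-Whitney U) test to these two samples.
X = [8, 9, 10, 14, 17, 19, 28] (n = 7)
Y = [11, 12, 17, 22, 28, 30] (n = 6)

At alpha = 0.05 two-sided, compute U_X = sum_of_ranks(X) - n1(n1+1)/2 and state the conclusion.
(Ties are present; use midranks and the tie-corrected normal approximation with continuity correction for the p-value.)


Step 1: Combine and sort all 13 observations; assign midranks.
sorted (value, group): (8,X), (9,X), (10,X), (11,Y), (12,Y), (14,X), (17,X), (17,Y), (19,X), (22,Y), (28,X), (28,Y), (30,Y)
ranks: 8->1, 9->2, 10->3, 11->4, 12->5, 14->6, 17->7.5, 17->7.5, 19->9, 22->10, 28->11.5, 28->11.5, 30->13
Step 2: Rank sum for X: R1 = 1 + 2 + 3 + 6 + 7.5 + 9 + 11.5 = 40.
Step 3: U_X = R1 - n1(n1+1)/2 = 40 - 7*8/2 = 40 - 28 = 12.
       U_Y = n1*n2 - U_X = 42 - 12 = 30.
Step 4: Ties are present, so use the tie-corrected normal approximation (with continuity correction) for the p-value.
Step 5: p-value = 0.223363; compare to alpha = 0.05. fail to reject H0.

U_X = 12, p = 0.223363, fail to reject H0 at alpha = 0.05.


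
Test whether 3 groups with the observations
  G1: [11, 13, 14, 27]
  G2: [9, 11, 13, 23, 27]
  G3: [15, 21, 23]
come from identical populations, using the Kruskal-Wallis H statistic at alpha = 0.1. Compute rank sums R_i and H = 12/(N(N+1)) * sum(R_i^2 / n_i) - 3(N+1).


Step 1: Combine all N = 12 observations and assign midranks.
sorted (value, group, rank): (9,G2,1), (11,G1,2.5), (11,G2,2.5), (13,G1,4.5), (13,G2,4.5), (14,G1,6), (15,G3,7), (21,G3,8), (23,G2,9.5), (23,G3,9.5), (27,G1,11.5), (27,G2,11.5)
Step 2: Sum ranks within each group.
R_1 = 24.5 (n_1 = 4)
R_2 = 29 (n_2 = 5)
R_3 = 24.5 (n_3 = 3)
Step 3: H = 12/(N(N+1)) * sum(R_i^2/n_i) - 3(N+1)
     = 12/(12*13) * (24.5^2/4 + 29^2/5 + 24.5^2/3) - 3*13
     = 0.076923 * 518.346 - 39
     = 0.872756.
Step 4: Ties present; correction factor C = 1 - 24/(12^3 - 12) = 0.986014. Corrected H = 0.872756 / 0.986014 = 0.885136.
Step 5: Under H0, H ~ chi^2(2); p-value = 0.642385.
Step 6: alpha = 0.1. fail to reject H0.

H = 0.8851, df = 2, p = 0.642385, fail to reject H0.


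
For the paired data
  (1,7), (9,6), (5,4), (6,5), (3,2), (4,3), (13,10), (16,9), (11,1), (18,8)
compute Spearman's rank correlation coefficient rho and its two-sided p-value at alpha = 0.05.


Step 1: Rank x and y separately (midranks; no ties here).
rank(x): 1->1, 9->6, 5->4, 6->5, 3->2, 4->3, 13->8, 16->9, 11->7, 18->10
rank(y): 7->7, 6->6, 4->4, 5->5, 2->2, 3->3, 10->10, 9->9, 1->1, 8->8
Step 2: d_i = R_x(i) - R_y(i); compute d_i^2.
  (1-7)^2=36, (6-6)^2=0, (4-4)^2=0, (5-5)^2=0, (2-2)^2=0, (3-3)^2=0, (8-10)^2=4, (9-9)^2=0, (7-1)^2=36, (10-8)^2=4
sum(d^2) = 80.
Step 3: rho = 1 - 6*80 / (10*(10^2 - 1)) = 1 - 480/990 = 0.515152.
Step 4: Under H0, t = rho * sqrt((n-2)/(1-rho^2)) = 1.7000 ~ t(8).
Step 5: Two-sided p-value from the t-distribution with 8 df = 0.127553.
Step 6: alpha = 0.05. fail to reject H0.

rho = 0.5152, p = 0.127553, fail to reject H0 at alpha = 0.05.


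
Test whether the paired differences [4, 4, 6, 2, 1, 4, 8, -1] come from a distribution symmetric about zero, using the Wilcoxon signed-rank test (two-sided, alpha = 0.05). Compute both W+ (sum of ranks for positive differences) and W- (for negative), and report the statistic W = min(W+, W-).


Step 1: Drop any zero differences (none here) and take |d_i|.
|d| = [4, 4, 6, 2, 1, 4, 8, 1]
Step 2: Midrank |d_i| (ties get averaged ranks).
ranks: |4|->5, |4|->5, |6|->7, |2|->3, |1|->1.5, |4|->5, |8|->8, |1|->1.5
Step 3: Attach original signs; sum ranks with positive sign and with negative sign.
W+ = 5 + 5 + 7 + 3 + 1.5 + 5 + 8 = 34.5
W- = 1.5 = 1.5
(Check: W+ + W- = 36 should equal n(n+1)/2 = 36.)
Step 4: Test statistic W = min(W+, W-) = 1.5.
Step 5: Ties in |d|, so use the tie-corrected normal approximation.
        E[W] = n(n+1)/4 = 8*9/4 = 18.
        Tie groups: |d|=1 (t=2), |d|=4 (t=3); sum(t^3 - t) = 30.
        Var[W] = n(n+1)(2n+1)/24 - sum(t^3-t)/48 = 1224/24 - 30/48 = 50.375.
        z = (W - E[W]) / sqrt(Var[W]) = (1.5 - 18) / 7.0975 = -2.3248.
        Two-sided p = 2*Phi(z) = 0.020085.
Step 6: alpha = 0.05. reject H0.

W+ = 34.5, W- = 1.5, W = min = 1.5, p = 0.020085, reject H0.


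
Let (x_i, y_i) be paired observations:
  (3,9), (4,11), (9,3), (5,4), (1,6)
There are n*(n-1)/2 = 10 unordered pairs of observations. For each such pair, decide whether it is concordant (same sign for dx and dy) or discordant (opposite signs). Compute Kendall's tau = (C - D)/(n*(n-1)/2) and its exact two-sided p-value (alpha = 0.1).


Step 1: Enumerate the 10 unordered pairs (i,j) with i<j and classify each by sign(x_j-x_i) * sign(y_j-y_i).
  (1,2):dx=+1,dy=+2->C; (1,3):dx=+6,dy=-6->D; (1,4):dx=+2,dy=-5->D; (1,5):dx=-2,dy=-3->C
  (2,3):dx=+5,dy=-8->D; (2,4):dx=+1,dy=-7->D; (2,5):dx=-3,dy=-5->C; (3,4):dx=-4,dy=+1->D
  (3,5):dx=-8,dy=+3->D; (4,5):dx=-4,dy=+2->D
Step 2: C = 3, D = 7, total pairs = 10.
Step 3: tau = (C - D)/(n(n-1)/2) = (3 - 7)/10 = -0.400000.
Step 4: Exact two-sided p-value (enumerate n! = 120 permutations of y under H0): p = 0.483333.
Step 5: alpha = 0.1. fail to reject H0.

tau_b = -0.4000 (C=3, D=7), p = 0.483333, fail to reject H0.


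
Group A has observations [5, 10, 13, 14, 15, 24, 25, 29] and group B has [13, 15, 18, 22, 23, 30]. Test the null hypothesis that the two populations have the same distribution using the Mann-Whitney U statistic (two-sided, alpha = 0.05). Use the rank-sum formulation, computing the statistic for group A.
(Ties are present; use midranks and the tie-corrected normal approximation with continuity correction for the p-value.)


Step 1: Combine and sort all 14 observations; assign midranks.
sorted (value, group): (5,X), (10,X), (13,X), (13,Y), (14,X), (15,X), (15,Y), (18,Y), (22,Y), (23,Y), (24,X), (25,X), (29,X), (30,Y)
ranks: 5->1, 10->2, 13->3.5, 13->3.5, 14->5, 15->6.5, 15->6.5, 18->8, 22->9, 23->10, 24->11, 25->12, 29->13, 30->14
Step 2: Rank sum for X: R1 = 1 + 2 + 3.5 + 5 + 6.5 + 11 + 12 + 13 = 54.
Step 3: U_X = R1 - n1(n1+1)/2 = 54 - 8*9/2 = 54 - 36 = 18.
       U_Y = n1*n2 - U_X = 48 - 18 = 30.
Step 4: Ties are present, so use the tie-corrected normal approximation (with continuity correction) for the p-value.
Step 5: p-value = 0.476705; compare to alpha = 0.05. fail to reject H0.

U_X = 18, p = 0.476705, fail to reject H0 at alpha = 0.05.


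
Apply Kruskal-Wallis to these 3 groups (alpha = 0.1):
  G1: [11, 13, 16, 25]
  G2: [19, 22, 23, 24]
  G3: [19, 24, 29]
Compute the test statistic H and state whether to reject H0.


Step 1: Combine all N = 11 observations and assign midranks.
sorted (value, group, rank): (11,G1,1), (13,G1,2), (16,G1,3), (19,G2,4.5), (19,G3,4.5), (22,G2,6), (23,G2,7), (24,G2,8.5), (24,G3,8.5), (25,G1,10), (29,G3,11)
Step 2: Sum ranks within each group.
R_1 = 16 (n_1 = 4)
R_2 = 26 (n_2 = 4)
R_3 = 24 (n_3 = 3)
Step 3: H = 12/(N(N+1)) * sum(R_i^2/n_i) - 3(N+1)
     = 12/(11*12) * (16^2/4 + 26^2/4 + 24^2/3) - 3*12
     = 0.090909 * 425 - 36
     = 2.636364.
Step 4: Ties present; correction factor C = 1 - 12/(11^3 - 11) = 0.990909. Corrected H = 2.636364 / 0.990909 = 2.660550.
Step 5: Under H0, H ~ chi^2(2); p-value = 0.264404.
Step 6: alpha = 0.1. fail to reject H0.

H = 2.6606, df = 2, p = 0.264404, fail to reject H0.


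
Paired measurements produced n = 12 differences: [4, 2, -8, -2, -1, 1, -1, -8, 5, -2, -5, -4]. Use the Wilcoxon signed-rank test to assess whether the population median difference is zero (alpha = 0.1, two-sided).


Step 1: Drop any zero differences (none here) and take |d_i|.
|d| = [4, 2, 8, 2, 1, 1, 1, 8, 5, 2, 5, 4]
Step 2: Midrank |d_i| (ties get averaged ranks).
ranks: |4|->7.5, |2|->5, |8|->11.5, |2|->5, |1|->2, |1|->2, |1|->2, |8|->11.5, |5|->9.5, |2|->5, |5|->9.5, |4|->7.5
Step 3: Attach original signs; sum ranks with positive sign and with negative sign.
W+ = 7.5 + 5 + 2 + 9.5 = 24
W- = 11.5 + 5 + 2 + 2 + 11.5 + 5 + 9.5 + 7.5 = 54
(Check: W+ + W- = 78 should equal n(n+1)/2 = 78.)
Step 4: Test statistic W = min(W+, W-) = 24.
Step 5: Ties in |d|, so use the tie-corrected normal approximation.
        E[W] = n(n+1)/4 = 12*13/4 = 39.
        Tie groups: |d|=1 (t=3), |d|=2 (t=3), |d|=4 (t=2), |d|=5 (t=2), |d|=8 (t=2); sum(t^3 - t) = 66.
        Var[W] = n(n+1)(2n+1)/24 - sum(t^3-t)/48 = 3900/24 - 66/48 = 161.125.
        z = (W - E[W]) / sqrt(Var[W]) = (24 - 39) / 12.6935 = -1.1817.
        Two-sided p = 2*Phi(z) = 0.237322.
Step 6: alpha = 0.1. fail to reject H0.

W+ = 24, W- = 54, W = min = 24, p = 0.237322, fail to reject H0.


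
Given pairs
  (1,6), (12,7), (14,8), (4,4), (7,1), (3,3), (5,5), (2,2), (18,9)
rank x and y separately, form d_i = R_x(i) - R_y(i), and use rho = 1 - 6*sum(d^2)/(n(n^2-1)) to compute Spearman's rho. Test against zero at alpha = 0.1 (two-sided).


Step 1: Rank x and y separately (midranks; no ties here).
rank(x): 1->1, 12->7, 14->8, 4->4, 7->6, 3->3, 5->5, 2->2, 18->9
rank(y): 6->6, 7->7, 8->8, 4->4, 1->1, 3->3, 5->5, 2->2, 9->9
Step 2: d_i = R_x(i) - R_y(i); compute d_i^2.
  (1-6)^2=25, (7-7)^2=0, (8-8)^2=0, (4-4)^2=0, (6-1)^2=25, (3-3)^2=0, (5-5)^2=0, (2-2)^2=0, (9-9)^2=0
sum(d^2) = 50.
Step 3: rho = 1 - 6*50 / (9*(9^2 - 1)) = 1 - 300/720 = 0.583333.
Step 4: Under H0, t = rho * sqrt((n-2)/(1-rho^2)) = 1.9001 ~ t(7).
Step 5: Two-sided p-value from the t-distribution with 7 df = 0.099186.
Step 6: alpha = 0.1. reject H0.

rho = 0.5833, p = 0.099186, reject H0 at alpha = 0.1.


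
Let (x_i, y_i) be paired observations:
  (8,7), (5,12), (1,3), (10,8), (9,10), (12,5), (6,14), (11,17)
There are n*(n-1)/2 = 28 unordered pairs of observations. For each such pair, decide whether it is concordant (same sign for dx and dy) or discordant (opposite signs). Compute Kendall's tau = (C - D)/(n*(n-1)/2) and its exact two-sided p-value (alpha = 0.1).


Step 1: Enumerate the 28 unordered pairs (i,j) with i<j and classify each by sign(x_j-x_i) * sign(y_j-y_i).
  (1,2):dx=-3,dy=+5->D; (1,3):dx=-7,dy=-4->C; (1,4):dx=+2,dy=+1->C; (1,5):dx=+1,dy=+3->C
  (1,6):dx=+4,dy=-2->D; (1,7):dx=-2,dy=+7->D; (1,8):dx=+3,dy=+10->C; (2,3):dx=-4,dy=-9->C
  (2,4):dx=+5,dy=-4->D; (2,5):dx=+4,dy=-2->D; (2,6):dx=+7,dy=-7->D; (2,7):dx=+1,dy=+2->C
  (2,8):dx=+6,dy=+5->C; (3,4):dx=+9,dy=+5->C; (3,5):dx=+8,dy=+7->C; (3,6):dx=+11,dy=+2->C
  (3,7):dx=+5,dy=+11->C; (3,8):dx=+10,dy=+14->C; (4,5):dx=-1,dy=+2->D; (4,6):dx=+2,dy=-3->D
  (4,7):dx=-4,dy=+6->D; (4,8):dx=+1,dy=+9->C; (5,6):dx=+3,dy=-5->D; (5,7):dx=-3,dy=+4->D
  (5,8):dx=+2,dy=+7->C; (6,7):dx=-6,dy=+9->D; (6,8):dx=-1,dy=+12->D; (7,8):dx=+5,dy=+3->C
Step 2: C = 15, D = 13, total pairs = 28.
Step 3: tau = (C - D)/(n(n-1)/2) = (15 - 13)/28 = 0.071429.
Step 4: Exact two-sided p-value (enumerate n! = 40320 permutations of y under H0): p = 0.904861.
Step 5: alpha = 0.1. fail to reject H0.

tau_b = 0.0714 (C=15, D=13), p = 0.904861, fail to reject H0.


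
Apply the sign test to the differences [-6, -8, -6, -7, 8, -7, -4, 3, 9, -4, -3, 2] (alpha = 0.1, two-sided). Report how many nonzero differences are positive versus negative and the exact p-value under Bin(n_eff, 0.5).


Step 1: Discard zero differences. Original n = 12; n_eff = number of nonzero differences = 12.
Nonzero differences (with sign): -6, -8, -6, -7, +8, -7, -4, +3, +9, -4, -3, +2
Step 2: Count signs: positive = 4, negative = 8.
Step 3: Under H0: P(positive) = 0.5, so the number of positives S ~ Bin(12, 0.5).
Step 4: Two-sided exact p-value = sum of Bin(12,0.5) probabilities at or below the observed probability = 0.387695.
Step 5: alpha = 0.1. fail to reject H0.

n_eff = 12, pos = 4, neg = 8, p = 0.387695, fail to reject H0.


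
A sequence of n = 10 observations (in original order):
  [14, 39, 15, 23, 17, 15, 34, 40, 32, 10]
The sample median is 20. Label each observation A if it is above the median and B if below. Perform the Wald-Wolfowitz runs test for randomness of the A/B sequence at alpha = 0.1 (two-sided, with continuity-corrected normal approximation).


Step 1: Compute median = 20; label A = above, B = below.
Labels in order: BABABBAAAB  (n_A = 5, n_B = 5)
Step 2: Count runs R = 7.
Step 3: Under H0 (random ordering), E[R] = 2*n_A*n_B/(n_A+n_B) + 1 = 2*5*5/10 + 1 = 6.0000.
        Var[R] = 2*n_A*n_B*(2*n_A*n_B - n_A - n_B) / ((n_A+n_B)^2 * (n_A+n_B-1)) = 2000/900 = 2.2222.
        SD[R] = 1.4907.
Step 4: Continuity-corrected z = (R - 0.5 - E[R]) / SD[R] = (7 - 0.5 - 6.0000) / 1.4907 = 0.3354.
Step 5: Two-sided p-value via normal approximation = 2*(1 - Phi(|z|)) = 0.737316.
Step 6: alpha = 0.1. fail to reject H0.

R = 7, z = 0.3354, p = 0.737316, fail to reject H0.


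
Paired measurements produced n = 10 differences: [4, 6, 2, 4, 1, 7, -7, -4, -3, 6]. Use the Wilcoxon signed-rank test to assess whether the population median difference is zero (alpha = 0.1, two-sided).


Step 1: Drop any zero differences (none here) and take |d_i|.
|d| = [4, 6, 2, 4, 1, 7, 7, 4, 3, 6]
Step 2: Midrank |d_i| (ties get averaged ranks).
ranks: |4|->5, |6|->7.5, |2|->2, |4|->5, |1|->1, |7|->9.5, |7|->9.5, |4|->5, |3|->3, |6|->7.5
Step 3: Attach original signs; sum ranks with positive sign and with negative sign.
W+ = 5 + 7.5 + 2 + 5 + 1 + 9.5 + 7.5 = 37.5
W- = 9.5 + 5 + 3 = 17.5
(Check: W+ + W- = 55 should equal n(n+1)/2 = 55.)
Step 4: Test statistic W = min(W+, W-) = 17.5.
Step 5: Ties in |d|, so use the tie-corrected normal approximation.
        E[W] = n(n+1)/4 = 10*11/4 = 27.5.
        Tie groups: |d|=4 (t=3), |d|=6 (t=2), |d|=7 (t=2); sum(t^3 - t) = 36.
        Var[W] = n(n+1)(2n+1)/24 - sum(t^3-t)/48 = 2310/24 - 36/48 = 95.5.
        z = (W - E[W]) / sqrt(Var[W]) = (17.5 - 27.5) / 9.7724 = -1.0233.
        Two-sided p = 2*Phi(z) = 0.306171.
Step 6: alpha = 0.1. fail to reject H0.

W+ = 37.5, W- = 17.5, W = min = 17.5, p = 0.306171, fail to reject H0.
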